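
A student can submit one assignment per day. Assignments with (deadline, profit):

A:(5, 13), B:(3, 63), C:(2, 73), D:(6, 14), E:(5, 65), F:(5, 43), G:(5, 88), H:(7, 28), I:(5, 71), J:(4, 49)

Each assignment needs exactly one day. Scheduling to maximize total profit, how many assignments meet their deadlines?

7

Take jobs in profit order; each goes to the latest open slot no later than its deadline.
By profit: G(d5,88), C(d2,73), I(d5,71), E(d5,65), B(d3,63), J(d4,49), F(d5,43), H(d7,28), D(d6,14), A(d5,13)
G→slot 5; C→slot 2; I→slot 4; E→slot 3; B→slot 1; J skipped; F skipped; H→slot 7; D→slot 6; A skipped.
7 of 10 scheduled.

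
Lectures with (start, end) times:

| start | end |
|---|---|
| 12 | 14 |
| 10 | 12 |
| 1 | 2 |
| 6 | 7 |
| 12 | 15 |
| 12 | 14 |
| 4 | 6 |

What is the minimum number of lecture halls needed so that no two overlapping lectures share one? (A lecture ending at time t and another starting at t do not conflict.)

3

Count concurrent intervals with a sweep; the peak is the room count.
starts: [1, 4, 6, 10, 12, 12, 12]
ends:   [2, 6, 7, 12, 14, 14, 15]
s1→1 e2→0 s4→1 e6→0 s6→1 e7→0 s10→1 e12→0 s12→1 s12→2 s12→3  — peak 3.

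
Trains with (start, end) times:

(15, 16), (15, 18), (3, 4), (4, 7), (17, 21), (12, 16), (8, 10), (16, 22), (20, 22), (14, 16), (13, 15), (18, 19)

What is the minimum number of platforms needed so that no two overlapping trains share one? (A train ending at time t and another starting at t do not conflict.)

4

The answer is the maximum number of intervals overlapping at any instant.
starts: [3, 4, 8, 12, 13, 14, 15, 15, 16, 17, 18, 20]
ends:   [4, 7, 10, 15, 16, 16, 16, 18, 19, 21, 22, 22]
s3→1 e4→0 s4→1 e7→0 s8→1 e10→0 s12→1 s13→2 s14→3 e15→2 s15→3 s15→4  — peak 4.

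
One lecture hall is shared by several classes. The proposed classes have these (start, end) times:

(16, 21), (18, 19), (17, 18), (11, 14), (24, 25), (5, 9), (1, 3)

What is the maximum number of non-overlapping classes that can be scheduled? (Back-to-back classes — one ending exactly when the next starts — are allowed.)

6

By end time: (1,3), (5,9), (11,14), (17,18), (18,19), (16,21), (24,25).
Pick (1,3); next start ≥ 3 → (5,9); next start ≥ 9 → (11,14); next start ≥ 14 → (17,18); next start ≥ 18 → (18,19); next start ≥ 19 → (24,25).
Selected 6 classes.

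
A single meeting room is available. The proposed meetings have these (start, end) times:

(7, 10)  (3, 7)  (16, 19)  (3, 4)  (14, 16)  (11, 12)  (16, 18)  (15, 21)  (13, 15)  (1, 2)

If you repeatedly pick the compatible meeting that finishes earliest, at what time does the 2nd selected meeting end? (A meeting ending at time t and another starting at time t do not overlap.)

4

Sort by end time and greedily take each interval whose start is ≥ the last chosen end.
By end time: (1,2), (3,4), (3,7), (7,10), (11,12), (13,15), (14,16), (16,18), (16,19), (15,21).
Pick (1,2); next start ≥ 2 → (3,4); next start ≥ 4 → (7,10); next start ≥ 10 → (11,12); next start ≥ 12 → (13,15); next start ≥ 15 → (16,18).
Selected: (1,2) (3,4) (7,10) (11,12) (13,15) (16,18)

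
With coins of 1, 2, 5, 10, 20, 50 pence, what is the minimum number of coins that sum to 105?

105 = 2×50 + 1×5
Total coins = 2 + 1 = 3

3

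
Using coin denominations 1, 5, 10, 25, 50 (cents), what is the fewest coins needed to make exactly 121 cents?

121 − 2×50→21 − 2×10→1 − 1×1→0
Total coins = 2 + 2 + 1 = 5

5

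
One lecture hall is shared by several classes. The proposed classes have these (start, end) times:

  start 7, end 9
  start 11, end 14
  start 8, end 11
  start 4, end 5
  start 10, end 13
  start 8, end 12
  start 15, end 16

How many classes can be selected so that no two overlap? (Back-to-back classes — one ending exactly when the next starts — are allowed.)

4

Sorted by end: (4,5)  (7,9)  (8,11)  (8,12)  (10,13)  (11,14)  (15,16)
take (4,5); take (7,9); skip (8,11); take (10,13); skip (11,14); take (15,16).
Selected 4 classes.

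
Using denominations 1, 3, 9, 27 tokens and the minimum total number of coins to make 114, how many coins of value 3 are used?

2

114 = 4×27 + 2×3
Count of 3: 2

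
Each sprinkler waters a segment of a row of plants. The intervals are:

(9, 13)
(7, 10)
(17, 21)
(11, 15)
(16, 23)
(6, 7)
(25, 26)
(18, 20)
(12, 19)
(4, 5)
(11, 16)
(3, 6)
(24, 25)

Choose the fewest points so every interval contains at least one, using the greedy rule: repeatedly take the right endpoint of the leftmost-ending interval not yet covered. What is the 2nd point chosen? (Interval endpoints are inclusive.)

7

Sort by right endpoint; whenever an interval is uncovered, place a point at its right end.
By right end: [4,5]  [3,6]  [6,7]  [7,10]  [9,13]  [11,15]  [11,16]  [12,19]  [18,20]  [17,21]  [16,23]  [24,25]  [25,26]
[4,5] uncovered → point at 5; [6,7] uncovered → point at 7; [9,13] uncovered → point at 13; [18,20] uncovered → point at 20; [24,25] uncovered → point at 25.
Points: 5, 7, 13, 20, 25 (5 total).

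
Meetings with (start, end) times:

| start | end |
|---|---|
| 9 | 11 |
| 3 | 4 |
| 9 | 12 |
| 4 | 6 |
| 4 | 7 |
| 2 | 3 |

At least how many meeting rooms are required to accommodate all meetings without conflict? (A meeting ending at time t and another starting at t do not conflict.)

2

starts: [2, 3, 4, 4, 9, 9]
ends:   [3, 4, 6, 7, 11, 12]
s2→1 e3→0 s3→1 e4→0 s4→1 s4→2  — peak 2.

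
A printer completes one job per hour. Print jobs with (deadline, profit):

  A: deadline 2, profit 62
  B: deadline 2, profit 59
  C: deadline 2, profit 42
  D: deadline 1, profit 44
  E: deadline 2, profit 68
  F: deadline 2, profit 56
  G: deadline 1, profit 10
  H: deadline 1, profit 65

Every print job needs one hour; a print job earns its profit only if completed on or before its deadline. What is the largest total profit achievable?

By profit: E(d2,68), H(d1,65), A(d2,62), B(d2,59), F(d2,56), D(d1,44), C(d2,42), G(d1,10)
E→slot 2; H→slot 1; A skipped; B skipped; F skipped; D skipped; C skipped; G skipped.
Profit = 65 + 68 = 133

133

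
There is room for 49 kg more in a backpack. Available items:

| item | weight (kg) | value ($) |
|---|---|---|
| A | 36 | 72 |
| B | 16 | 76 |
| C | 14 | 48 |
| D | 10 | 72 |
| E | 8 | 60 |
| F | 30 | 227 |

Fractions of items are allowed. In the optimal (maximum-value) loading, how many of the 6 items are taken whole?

Order: F (227/30=7.57) > E (60/8=7.50) > D (72/10=7.20) > B (76/16=4.75) > C (48/14=3.43) > A (72/36=2.00)
Fill: take F (30 @ 227) → take E (8 @ 60) → take D (10 @ 72) → take 1/16 of B → 4.75; 49/49 used.
3 item(s) taken whole; one partial (take 1/16 of B).

3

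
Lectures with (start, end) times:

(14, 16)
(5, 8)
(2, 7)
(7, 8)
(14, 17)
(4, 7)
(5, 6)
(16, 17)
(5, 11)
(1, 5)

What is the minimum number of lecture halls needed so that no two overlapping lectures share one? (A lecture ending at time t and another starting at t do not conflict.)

5

Count concurrent intervals with a sweep; the peak is the room count.
Events (time:±→running): 1:+→1 2:+→2 4:+→3 5:-→2 5:+→3 5:+→4 5:+→5 … peak 5.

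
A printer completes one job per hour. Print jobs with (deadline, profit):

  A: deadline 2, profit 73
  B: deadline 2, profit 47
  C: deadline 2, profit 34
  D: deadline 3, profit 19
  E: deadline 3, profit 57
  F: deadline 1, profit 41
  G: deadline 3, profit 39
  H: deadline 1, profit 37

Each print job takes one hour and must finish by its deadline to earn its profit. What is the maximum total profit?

177

Take jobs in profit order; each goes to the latest open slot no later than its deadline.
By profit: A(d2,73), E(d3,57), B(d2,47), F(d1,41), G(d3,39), H(d1,37), C(d2,34), D(d3,19)
A→slot 2; E→slot 3; B→slot 1; F skipped; G skipped; H skipped; C skipped; D skipped.
Profit = 47 + 73 + 57 = 177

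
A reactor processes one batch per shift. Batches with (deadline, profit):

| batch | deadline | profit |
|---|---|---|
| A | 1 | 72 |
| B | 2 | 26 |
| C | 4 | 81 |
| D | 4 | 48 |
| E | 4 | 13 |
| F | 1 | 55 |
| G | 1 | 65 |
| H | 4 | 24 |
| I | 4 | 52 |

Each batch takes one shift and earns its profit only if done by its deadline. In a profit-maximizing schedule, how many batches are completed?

Sort by profit descending; place each in the latest free slot ≤ its deadline.
Profit order: C=81 A=72 G=65 F=55 I=52 D=48 B=26 H=24 E=13
Assign: C→slot 4, A→slot 1, G skipped, F skipped, I→slot 3, D→slot 2, B skipped, H skipped, E skipped.
Slots: [1:A] [2:D] [3:I] [4:C]
4 of 9 scheduled.

4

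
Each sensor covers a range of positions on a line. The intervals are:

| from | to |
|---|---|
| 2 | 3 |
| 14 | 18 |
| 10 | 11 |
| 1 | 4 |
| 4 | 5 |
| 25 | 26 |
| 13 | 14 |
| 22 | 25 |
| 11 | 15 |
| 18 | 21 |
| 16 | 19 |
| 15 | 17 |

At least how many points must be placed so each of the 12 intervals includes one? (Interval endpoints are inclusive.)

By right end: [2,3]  [1,4]  [4,5]  [10,11]  [13,14]  [11,15]  [15,17]  [14,18]  [16,19]  [18,21]  [22,25]  [25,26]
[2,3] uncovered → point at 3; [4,5] uncovered → point at 5; [10,11] uncovered → point at 11; [13,14] uncovered → point at 14; [15,17] uncovered → point at 17; [18,21] uncovered → point at 21; [22,25] uncovered → point at 25.
Points: 3, 5, 11, 14, 17, 21, 25 (7 total).

7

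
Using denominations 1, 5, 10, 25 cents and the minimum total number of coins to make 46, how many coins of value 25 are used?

1

Use the largest denomination that fits, subtract, and repeat.
46 = 1×25 + 2×10 + 1×1
Count of 25: 1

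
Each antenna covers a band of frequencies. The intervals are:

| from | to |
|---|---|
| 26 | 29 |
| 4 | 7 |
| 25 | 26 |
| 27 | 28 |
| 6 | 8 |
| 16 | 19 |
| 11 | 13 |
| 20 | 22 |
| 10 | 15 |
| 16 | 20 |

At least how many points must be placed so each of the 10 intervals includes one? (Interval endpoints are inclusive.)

Process intervals by earliest right end; each time one isn't hit yet, stab at its right endpoint.
Sorted: [4,7] [6,8] [11,13] [10,15] [16,19] [16,20] [20,22] [25,26] [27,28] [26,29]
{[4,7],[6,8]} hit by 7; {[11,13],[10,15]} hit by 13; {[16,19],[16,20]} hit by 19; {[20,22]} hit by 22; {[25,26]} hit by 26; {[27,28],[26,29]} hit by 28.
Points: 7, 13, 19, 22, 26, 28 (6 total).

6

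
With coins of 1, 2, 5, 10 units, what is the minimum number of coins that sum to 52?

Greedy: take as many of the largest coin as possible, then repeat with the remainder.
52 = 5×10 + 1×2
Total coins = 5 + 1 = 6

6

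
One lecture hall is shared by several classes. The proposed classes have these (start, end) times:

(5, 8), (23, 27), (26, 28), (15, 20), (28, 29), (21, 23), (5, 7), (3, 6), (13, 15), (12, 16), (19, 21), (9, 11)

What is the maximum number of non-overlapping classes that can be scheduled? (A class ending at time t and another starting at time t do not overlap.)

7

Sorted by end: (3,6)  (5,7)  (5,8)  (9,11)  (13,15)  (12,16)  (15,20)  (19,21)  (21,23)  (23,27)  (26,28)  (28,29)
take (3,6); skip (5,8); take (9,11); take (13,15); skip (12,16); take (15,20); skip (19,21); take (21,23); take (23,27); take (28,29).
Selected 7 classes.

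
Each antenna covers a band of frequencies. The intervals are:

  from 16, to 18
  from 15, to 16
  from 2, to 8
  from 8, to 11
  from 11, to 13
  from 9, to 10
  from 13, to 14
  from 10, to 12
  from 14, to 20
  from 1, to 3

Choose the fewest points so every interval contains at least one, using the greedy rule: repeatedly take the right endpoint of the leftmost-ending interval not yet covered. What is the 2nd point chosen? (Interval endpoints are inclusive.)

10

Process intervals by earliest right end; each time one isn't hit yet, stab at its right endpoint.
Sorted: [1,3] [2,8] [9,10] [8,11] [10,12] [11,13] [13,14] [15,16] [16,18] [14,20]
{[1,3],[2,8]} hit by 3; {[9,10],[8,11],[10,12]} hit by 10; {[11,13],[13,14]} hit by 13; {[15,16],[16,18],[14,20]} hit by 16.
Points: 3, 10, 13, 16 (4 total).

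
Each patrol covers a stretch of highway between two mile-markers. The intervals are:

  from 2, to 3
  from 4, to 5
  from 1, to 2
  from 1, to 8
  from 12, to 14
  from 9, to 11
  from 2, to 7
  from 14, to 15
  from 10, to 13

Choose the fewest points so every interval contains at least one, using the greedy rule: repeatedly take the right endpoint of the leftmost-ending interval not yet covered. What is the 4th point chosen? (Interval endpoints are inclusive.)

14

Process intervals by earliest right end; each time one isn't hit yet, stab at its right endpoint.
By right end: [1,2]  [2,3]  [4,5]  [2,7]  [1,8]  [9,11]  [10,13]  [12,14]  [14,15]
[1,2] uncovered → point at 2; [4,5] uncovered → point at 5; [9,11] uncovered → point at 11; [12,14] uncovered → point at 14.
Points: 2, 5, 11, 14 (4 total).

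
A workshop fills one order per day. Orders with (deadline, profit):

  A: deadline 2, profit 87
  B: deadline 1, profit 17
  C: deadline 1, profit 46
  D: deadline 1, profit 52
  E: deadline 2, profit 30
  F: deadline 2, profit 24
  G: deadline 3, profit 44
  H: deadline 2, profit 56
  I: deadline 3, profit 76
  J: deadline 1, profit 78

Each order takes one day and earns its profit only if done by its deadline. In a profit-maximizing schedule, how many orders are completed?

3

Profit order: A=87 J=78 I=76 H=56 D=52 C=46 G=44 E=30 F=24 B=17
Assign: A→slot 2, J→slot 1, I→slot 3, H skipped, D skipped, C skipped, G skipped, E skipped, F skipped, B skipped.
Slots: [1:J] [2:A] [3:I]
3 of 10 scheduled.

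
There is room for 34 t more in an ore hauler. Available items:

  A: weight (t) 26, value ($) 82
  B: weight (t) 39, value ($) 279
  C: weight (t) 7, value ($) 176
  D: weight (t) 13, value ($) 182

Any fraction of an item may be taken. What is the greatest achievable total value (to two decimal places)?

458.15

Sort by value per unit weight and fill in that order.
Ratios (sorted): C 25.14, D 14.00, B 7.15, A 3.15
take C (7 @ 176); take D (13 @ 182); take 14/39 of B → 100.15. Capacity used 34/34.
Total value = 458.15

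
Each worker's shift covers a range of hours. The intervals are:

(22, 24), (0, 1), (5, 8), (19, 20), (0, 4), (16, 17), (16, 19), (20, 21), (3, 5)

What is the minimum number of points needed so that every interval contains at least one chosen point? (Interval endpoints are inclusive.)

By right end: [0,1]  [0,4]  [3,5]  [5,8]  [16,17]  [16,19]  [19,20]  [20,21]  [22,24]
[0,1] uncovered → point at 1; [3,5] uncovered → point at 5; [16,17] uncovered → point at 17; [19,20] uncovered → point at 20; [22,24] uncovered → point at 24.
Points: 1, 5, 17, 20, 24 (5 total).

5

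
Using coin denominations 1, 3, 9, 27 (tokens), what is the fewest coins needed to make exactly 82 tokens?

Greedy: take as many of the largest coin as possible, then repeat with the remainder.
82 − 3×27→1 − 1×1→0
Total coins = 3 + 1 = 4

4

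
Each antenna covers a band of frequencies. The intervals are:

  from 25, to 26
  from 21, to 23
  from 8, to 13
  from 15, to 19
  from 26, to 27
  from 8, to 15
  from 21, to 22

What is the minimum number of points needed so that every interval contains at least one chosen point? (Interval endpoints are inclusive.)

Process intervals by earliest right end; each time one isn't hit yet, stab at its right endpoint.
Sorted: [8,13] [8,15] [15,19] [21,22] [21,23] [25,26] [26,27]
{[8,13],[8,15]} hit by 13; {[15,19]} hit by 19; {[21,22],[21,23]} hit by 22; {[25,26],[26,27]} hit by 26.
Points: 13, 19, 22, 26 (4 total).

4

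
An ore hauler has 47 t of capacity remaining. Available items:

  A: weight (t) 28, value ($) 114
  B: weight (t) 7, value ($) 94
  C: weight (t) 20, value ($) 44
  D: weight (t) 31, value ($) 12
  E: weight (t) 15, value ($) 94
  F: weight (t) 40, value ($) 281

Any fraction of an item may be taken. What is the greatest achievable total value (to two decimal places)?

375.00

Greedy by value/weight ratio, highest first.
Ratios (sorted): B 13.43, F 7.03, E 6.27, A 4.07, C 2.20, D 0.39
take B (7 @ 94); take F (40 @ 281). Capacity used 47/47.
Total value = 375.00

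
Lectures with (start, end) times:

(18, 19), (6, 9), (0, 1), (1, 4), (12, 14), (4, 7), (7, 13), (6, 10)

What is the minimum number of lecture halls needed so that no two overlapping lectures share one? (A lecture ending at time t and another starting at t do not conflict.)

3

starts: [0, 1, 4, 6, 6, 7, 12, 18]
ends:   [1, 4, 7, 9, 10, 13, 14, 19]
s0→1 e1→0 s1→1 e4→0 s4→1 s6→2 s6→3  — peak 3.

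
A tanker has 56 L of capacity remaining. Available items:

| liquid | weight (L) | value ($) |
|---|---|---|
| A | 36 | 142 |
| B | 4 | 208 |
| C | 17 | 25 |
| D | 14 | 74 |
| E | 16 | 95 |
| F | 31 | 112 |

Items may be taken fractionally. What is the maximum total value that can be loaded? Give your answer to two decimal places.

Ratios (sorted): B 52.00, E 5.94, D 5.29, A 3.94, F 3.61, C 1.47
take B (4 @ 208); take E (16 @ 95); take D (14 @ 74); take 22/36 of A → 86.78. Capacity used 56/56.
Total value = 463.78

463.78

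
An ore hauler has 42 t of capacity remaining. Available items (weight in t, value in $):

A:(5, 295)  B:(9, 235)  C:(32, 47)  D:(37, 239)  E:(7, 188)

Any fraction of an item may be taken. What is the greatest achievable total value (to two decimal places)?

853.65

Greedy by value/weight ratio, highest first.
Ratios (sorted): A 59.00, E 26.86, B 26.11, D 6.46, C 1.47
take A (5 @ 295); take E (7 @ 188); take B (9 @ 235); take 21/37 of D → 135.65. Capacity used 42/42.
Total value = 853.65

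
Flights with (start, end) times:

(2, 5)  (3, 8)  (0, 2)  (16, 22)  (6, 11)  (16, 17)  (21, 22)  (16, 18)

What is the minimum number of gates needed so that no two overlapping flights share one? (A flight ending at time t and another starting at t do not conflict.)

3

Count concurrent intervals with a sweep; the peak is the room count.
Events (time:±→running): 0:+→1 2:-→0 2:+→1 3:+→2 5:-→1 6:+→2 8:-→1 11:-→0 16:+→1 16:+→2 16:+→3 … peak 3.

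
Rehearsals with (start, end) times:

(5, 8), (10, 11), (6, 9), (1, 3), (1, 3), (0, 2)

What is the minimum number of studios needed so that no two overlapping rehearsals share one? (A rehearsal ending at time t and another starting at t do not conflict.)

The answer is the maximum number of intervals overlapping at any instant.
Events (time:±→running): 0:+→1 1:+→2 1:+→3 … peak 3.

3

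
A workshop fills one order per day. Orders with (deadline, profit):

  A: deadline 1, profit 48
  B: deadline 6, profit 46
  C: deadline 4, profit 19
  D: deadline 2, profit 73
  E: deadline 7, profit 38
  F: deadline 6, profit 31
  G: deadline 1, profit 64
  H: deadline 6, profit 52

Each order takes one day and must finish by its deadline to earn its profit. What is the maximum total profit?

323

Take jobs in profit order; each goes to the latest open slot no later than its deadline.
Profit order: D=73 G=64 H=52 A=48 B=46 E=38 F=31 C=19
Assign: D→slot 2, G→slot 1, H→slot 6, A skipped, B→slot 5, E→slot 7, F→slot 4, C→slot 3.
Slots: [1:G] [2:D] [3:C] [4:F] [5:B] [6:H] [7:E]
Profit = 64 + 73 + 19 + 31 + 46 + 52 + 38 = 323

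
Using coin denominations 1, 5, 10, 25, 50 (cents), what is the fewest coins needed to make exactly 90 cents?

4

Use the largest denomination that fits, subtract, and repeat.
90 = 1×50 + 1×25 + 1×10 + 1×5
Total coins = 1 + 1 + 1 + 1 = 4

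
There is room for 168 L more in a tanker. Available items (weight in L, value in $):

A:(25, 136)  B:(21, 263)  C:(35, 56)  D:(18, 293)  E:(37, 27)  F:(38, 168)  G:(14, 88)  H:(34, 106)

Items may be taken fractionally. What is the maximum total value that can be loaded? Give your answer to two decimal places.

Ratios (sorted): D 16.28, B 12.52, G 6.29, A 5.44, F 4.42, H 3.12, C 1.60, E 0.73
take D (18 @ 293); take B (21 @ 263); take G (14 @ 88); take A (25 @ 136); take F (38 @ 168); take H (34 @ 106); take 18/35 of C → 28.80. Capacity used 168/168.
Total value = 1082.80

1082.80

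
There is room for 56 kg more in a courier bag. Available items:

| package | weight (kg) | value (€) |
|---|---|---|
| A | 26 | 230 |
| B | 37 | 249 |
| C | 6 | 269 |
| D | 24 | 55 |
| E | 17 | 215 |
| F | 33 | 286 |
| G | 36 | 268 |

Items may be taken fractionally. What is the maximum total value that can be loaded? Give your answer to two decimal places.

774.67

Greedy by value/weight ratio, highest first.
Order: C (269/6=44.83) > E (215/17=12.65) > A (230/26=8.85) > F (286/33=8.67) > G (268/36=7.44) > B (249/37=6.73) > D (55/24=2.29)
Fill: take C (6 @ 269) → take E (17 @ 215) → take A (26 @ 230) → take 7/33 of F → 60.67; 56/56 used.
Total value = 774.67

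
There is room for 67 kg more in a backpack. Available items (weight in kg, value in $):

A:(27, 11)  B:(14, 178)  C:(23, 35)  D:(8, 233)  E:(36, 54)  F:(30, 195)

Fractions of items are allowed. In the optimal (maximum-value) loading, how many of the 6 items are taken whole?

Ratios (sorted): D 29.12, B 12.71, F 6.50, C 1.52, E 1.50, A 0.41
take D (8 @ 233); take B (14 @ 178); take F (30 @ 195); take 15/23 of C → 22.83. Capacity used 67/67.
3 item(s) taken whole; one partial (take 15/23 of C).

3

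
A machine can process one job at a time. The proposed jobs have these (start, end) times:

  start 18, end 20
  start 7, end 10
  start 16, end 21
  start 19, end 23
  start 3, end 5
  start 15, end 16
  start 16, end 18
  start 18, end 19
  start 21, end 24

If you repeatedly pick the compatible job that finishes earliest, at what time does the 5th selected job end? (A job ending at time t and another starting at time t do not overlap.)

By end time: (3,5), (7,10), (15,16), (16,18), (18,19), (18,20), (16,21), (19,23), (21,24).
Pick (3,5); next start ≥ 5 → (7,10); next start ≥ 10 → (15,16); next start ≥ 16 → (16,18); next start ≥ 18 → (18,19); next start ≥ 19 → (19,23).
Selected: (3,5) (7,10) (15,16) (16,18) (18,19) (19,23)

19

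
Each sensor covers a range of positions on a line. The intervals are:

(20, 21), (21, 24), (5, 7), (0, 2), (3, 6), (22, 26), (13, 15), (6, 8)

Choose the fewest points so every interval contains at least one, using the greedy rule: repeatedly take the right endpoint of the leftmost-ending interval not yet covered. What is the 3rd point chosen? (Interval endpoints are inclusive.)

15

Sorted: [0,2] [3,6] [5,7] [6,8] [13,15] [20,21] [21,24] [22,26]
{[0,2]} hit by 2; {[3,6],[5,7],[6,8]} hit by 6; {[13,15]} hit by 15; {[20,21],[21,24]} hit by 21; {[22,26]} hit by 26.
Points: 2, 6, 15, 21, 26 (5 total).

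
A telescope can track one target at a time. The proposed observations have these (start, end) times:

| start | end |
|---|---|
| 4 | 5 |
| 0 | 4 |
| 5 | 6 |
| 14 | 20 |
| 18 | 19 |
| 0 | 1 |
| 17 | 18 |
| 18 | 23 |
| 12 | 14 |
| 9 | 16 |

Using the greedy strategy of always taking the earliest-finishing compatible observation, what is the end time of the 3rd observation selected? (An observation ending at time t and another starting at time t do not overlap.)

6

By end time: (0,1), (0,4), (4,5), (5,6), (12,14), (9,16), (17,18), (18,19), (14,20), (18,23).
Pick (0,1); next start ≥ 1 → (4,5); next start ≥ 5 → (5,6); next start ≥ 6 → (12,14); next start ≥ 14 → (17,18); next start ≥ 18 → (18,19).
Selected: (0,1) (4,5) (5,6) (12,14) (17,18) (18,19)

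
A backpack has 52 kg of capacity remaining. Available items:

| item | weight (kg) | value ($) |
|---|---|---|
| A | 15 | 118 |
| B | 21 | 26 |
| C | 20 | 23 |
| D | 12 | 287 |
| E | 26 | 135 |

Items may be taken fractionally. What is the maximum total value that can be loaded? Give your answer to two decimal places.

534.81

Sort by value per unit weight and fill in that order.
Ratios (sorted): D 23.92, A 7.87, E 5.19, B 1.24, C 1.15
take D (12 @ 287); take A (15 @ 118); take 25/26 of E → 129.81. Capacity used 52/52.
Total value = 534.81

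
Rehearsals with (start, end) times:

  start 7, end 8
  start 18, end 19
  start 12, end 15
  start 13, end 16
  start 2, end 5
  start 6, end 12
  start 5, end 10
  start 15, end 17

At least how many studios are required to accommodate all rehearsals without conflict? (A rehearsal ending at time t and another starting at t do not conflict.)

3

The answer is the maximum number of intervals overlapping at any instant.
starts: [2, 5, 6, 7, 12, 13, 15, 18]
ends:   [5, 8, 10, 12, 15, 16, 17, 19]
s2→1 e5→0 s5→1 s6→2 s7→3  — peak 3.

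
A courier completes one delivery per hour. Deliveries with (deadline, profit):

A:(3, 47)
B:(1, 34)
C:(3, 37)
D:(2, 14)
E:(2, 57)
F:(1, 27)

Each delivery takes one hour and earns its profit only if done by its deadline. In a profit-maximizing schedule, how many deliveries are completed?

Take jobs in profit order; each goes to the latest open slot no later than its deadline.
By profit: E(d2,57), A(d3,47), C(d3,37), B(d1,34), F(d1,27), D(d2,14)
E→slot 2; A→slot 3; C→slot 1; B skipped; F skipped; D skipped.
3 of 6 scheduled.

3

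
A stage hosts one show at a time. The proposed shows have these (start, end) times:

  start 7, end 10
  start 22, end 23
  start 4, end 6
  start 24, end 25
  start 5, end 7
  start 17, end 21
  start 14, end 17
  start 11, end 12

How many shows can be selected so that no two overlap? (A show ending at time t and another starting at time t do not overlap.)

7

Order by finish time; keep every interval that doesn't clash with the previous kept one.
By end time: (4,6), (5,7), (7,10), (11,12), (14,17), (17,21), (22,23), (24,25).
Pick (4,6); next start ≥ 6 → (7,10); next start ≥ 10 → (11,12); next start ≥ 12 → (14,17); next start ≥ 17 → (17,21); next start ≥ 21 → (22,23); next start ≥ 23 → (24,25).
Selected 7 shows.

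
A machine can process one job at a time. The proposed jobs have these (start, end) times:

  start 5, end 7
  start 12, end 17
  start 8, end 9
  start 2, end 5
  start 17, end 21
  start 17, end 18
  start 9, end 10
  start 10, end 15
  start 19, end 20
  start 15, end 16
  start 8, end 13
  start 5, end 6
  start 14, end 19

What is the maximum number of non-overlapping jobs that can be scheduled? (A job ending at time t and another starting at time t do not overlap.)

8

Greedy by earliest finish: after sorting by end time, pick each interval compatible with the last pick.
Sorted by end: (2,5)  (5,6)  (5,7)  (8,9)  (9,10)  (8,13)  (10,15)  (15,16)  (12,17)  (17,18)  (14,19)  (19,20)  (17,21)
take (2,5); take (5,6); take (8,9); take (9,10); skip (8,13); take (10,15); take (15,16); take (17,18); skip (14,19); take (19,20).
Selected 8 jobs.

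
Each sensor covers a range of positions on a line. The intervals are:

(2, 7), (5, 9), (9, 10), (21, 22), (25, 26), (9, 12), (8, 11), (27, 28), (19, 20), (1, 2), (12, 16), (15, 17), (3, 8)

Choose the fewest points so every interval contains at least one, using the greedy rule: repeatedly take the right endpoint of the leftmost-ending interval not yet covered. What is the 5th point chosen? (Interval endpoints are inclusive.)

20

Process intervals by earliest right end; each time one isn't hit yet, stab at its right endpoint.
By right end: [1,2]  [2,7]  [3,8]  [5,9]  [9,10]  [8,11]  [9,12]  [12,16]  [15,17]  [19,20]  [21,22]  [25,26]  [27,28]
[1,2] uncovered → point at 2; [3,8] uncovered → point at 8; [9,10] uncovered → point at 10; [12,16] uncovered → point at 16; [19,20] uncovered → point at 20; [21,22] uncovered → point at 22; [25,26] uncovered → point at 26; [27,28] uncovered → point at 28.
Points: 2, 8, 10, 16, 20, 22, 26, 28 (8 total).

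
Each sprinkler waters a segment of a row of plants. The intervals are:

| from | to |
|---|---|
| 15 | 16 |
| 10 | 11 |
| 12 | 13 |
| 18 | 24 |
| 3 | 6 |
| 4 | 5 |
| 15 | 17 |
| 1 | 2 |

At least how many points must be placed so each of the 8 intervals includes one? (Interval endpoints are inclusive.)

Sorted: [1,2] [4,5] [3,6] [10,11] [12,13] [15,16] [15,17] [18,24]
{[1,2]} hit by 2; {[4,5],[3,6]} hit by 5; {[10,11]} hit by 11; {[12,13]} hit by 13; {[15,16],[15,17]} hit by 16; {[18,24]} hit by 24.
Points: 2, 5, 11, 13, 16, 24 (6 total).

6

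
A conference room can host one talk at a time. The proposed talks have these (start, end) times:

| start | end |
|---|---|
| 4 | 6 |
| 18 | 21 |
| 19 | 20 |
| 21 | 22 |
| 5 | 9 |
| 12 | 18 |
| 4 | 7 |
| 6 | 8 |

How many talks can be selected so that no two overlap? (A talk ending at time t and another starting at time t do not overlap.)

5

Sorted by end: (4,6)  (4,7)  (6,8)  (5,9)  (12,18)  (19,20)  (18,21)  (21,22)
take (4,6); take (6,8); take (12,18); take (19,20); take (21,22).
Selected 5 talks.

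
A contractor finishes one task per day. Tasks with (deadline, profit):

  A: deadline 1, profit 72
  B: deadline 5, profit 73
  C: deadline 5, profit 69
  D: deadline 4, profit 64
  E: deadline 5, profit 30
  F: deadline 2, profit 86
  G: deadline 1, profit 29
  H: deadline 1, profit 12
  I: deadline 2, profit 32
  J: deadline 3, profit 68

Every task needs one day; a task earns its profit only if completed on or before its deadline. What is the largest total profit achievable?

Profit order: F=86 B=73 A=72 C=69 J=68 D=64 I=32 E=30 G=29 H=12
Assign: F→slot 2, B→slot 5, A→slot 1, C→slot 4, J→slot 3, D skipped, I skipped, E skipped, G skipped, H skipped.
Slots: [1:A] [2:F] [3:J] [4:C] [5:B]
Profit = 72 + 86 + 68 + 69 + 73 = 368

368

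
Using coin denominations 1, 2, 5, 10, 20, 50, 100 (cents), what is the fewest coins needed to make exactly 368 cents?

8

368 − 3×100→68 − 1×50→18 − 1×10→8 − 1×5→3 − 1×2→1 − 1×1→0
Total coins = 3 + 1 + 1 + 1 + 1 + 1 = 8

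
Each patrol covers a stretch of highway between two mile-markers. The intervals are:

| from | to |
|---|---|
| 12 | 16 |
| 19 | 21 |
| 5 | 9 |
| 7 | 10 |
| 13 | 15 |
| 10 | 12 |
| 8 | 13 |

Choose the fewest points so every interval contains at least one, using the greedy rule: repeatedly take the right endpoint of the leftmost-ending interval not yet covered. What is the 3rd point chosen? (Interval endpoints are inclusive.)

15

Process intervals by earliest right end; each time one isn't hit yet, stab at its right endpoint.
Sorted: [5,9] [7,10] [10,12] [8,13] [13,15] [12,16] [19,21]
{[5,9],[7,10]} hit by 9; {[10,12],[8,13]} hit by 12; {[13,15],[12,16]} hit by 15; {[19,21]} hit by 21.
Points: 9, 12, 15, 21 (4 total).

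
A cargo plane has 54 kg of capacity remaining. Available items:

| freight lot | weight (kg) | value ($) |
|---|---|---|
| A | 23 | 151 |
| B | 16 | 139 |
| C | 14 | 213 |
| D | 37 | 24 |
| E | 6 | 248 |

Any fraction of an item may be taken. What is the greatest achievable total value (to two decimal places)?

718.17

Ratios (sorted): E 41.33, C 15.21, B 8.69, A 6.57, D 0.65
take E (6 @ 248); take C (14 @ 213); take B (16 @ 139); take 18/23 of A → 118.17. Capacity used 54/54.
Total value = 718.17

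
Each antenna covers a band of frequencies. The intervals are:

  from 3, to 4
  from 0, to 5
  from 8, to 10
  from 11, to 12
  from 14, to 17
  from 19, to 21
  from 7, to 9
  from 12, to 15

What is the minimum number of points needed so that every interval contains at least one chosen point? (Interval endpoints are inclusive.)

5

Sorted: [3,4] [0,5] [7,9] [8,10] [11,12] [12,15] [14,17] [19,21]
{[3,4],[0,5]} hit by 4; {[7,9],[8,10]} hit by 9; {[11,12],[12,15]} hit by 12; {[14,17]} hit by 17; {[19,21]} hit by 21.
Points: 4, 9, 12, 17, 21 (5 total).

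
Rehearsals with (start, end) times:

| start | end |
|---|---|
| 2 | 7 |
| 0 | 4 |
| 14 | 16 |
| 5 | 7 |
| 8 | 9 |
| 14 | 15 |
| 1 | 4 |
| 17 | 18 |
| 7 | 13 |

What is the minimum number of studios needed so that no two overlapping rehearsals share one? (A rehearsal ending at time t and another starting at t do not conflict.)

3

starts: [0, 1, 2, 5, 7, 8, 14, 14, 17]
ends:   [4, 4, 7, 7, 9, 13, 15, 16, 18]
s0→1 s1→2 s2→3  — peak 3.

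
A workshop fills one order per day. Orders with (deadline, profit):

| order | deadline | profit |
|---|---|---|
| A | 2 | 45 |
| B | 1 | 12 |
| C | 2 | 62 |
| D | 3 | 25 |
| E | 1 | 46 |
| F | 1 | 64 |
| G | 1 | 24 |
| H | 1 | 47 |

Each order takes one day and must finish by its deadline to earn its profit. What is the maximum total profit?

151

By profit: F(d1,64), C(d2,62), H(d1,47), E(d1,46), A(d2,45), D(d3,25), G(d1,24), B(d1,12)
F→slot 1; C→slot 2; H skipped; E skipped; A skipped; D→slot 3; G skipped; B skipped.
Profit = 64 + 62 + 25 = 151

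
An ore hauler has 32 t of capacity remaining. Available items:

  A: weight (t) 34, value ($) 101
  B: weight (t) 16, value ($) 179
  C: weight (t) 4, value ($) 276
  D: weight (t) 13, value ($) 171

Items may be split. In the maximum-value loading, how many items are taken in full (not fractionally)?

Ratios (sorted): C 69.00, D 13.15, B 11.19, A 2.97
take C (4 @ 276); take D (13 @ 171); take 15/16 of B → 167.81. Capacity used 32/32.
2 item(s) taken whole; one partial (take 15/16 of B).

2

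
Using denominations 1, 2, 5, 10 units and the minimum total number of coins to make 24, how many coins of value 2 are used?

Greedy: take as many of the largest coin as possible, then repeat with the remainder.
24 = 2×10 + 2×2
Count of 2: 2

2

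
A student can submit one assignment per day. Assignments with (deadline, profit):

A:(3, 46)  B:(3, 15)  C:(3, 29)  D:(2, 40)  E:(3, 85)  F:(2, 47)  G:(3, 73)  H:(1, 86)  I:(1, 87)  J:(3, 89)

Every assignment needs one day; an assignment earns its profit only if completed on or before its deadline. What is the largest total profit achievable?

261

Profit order: J=89 I=87 H=86 E=85 G=73 F=47 A=46 D=40 C=29 B=15
Assign: J→slot 3, I→slot 1, H skipped, E→slot 2, G skipped, F skipped, A skipped, D skipped, C skipped, B skipped.
Slots: [1:I] [2:E] [3:J]
Profit = 87 + 85 + 89 = 261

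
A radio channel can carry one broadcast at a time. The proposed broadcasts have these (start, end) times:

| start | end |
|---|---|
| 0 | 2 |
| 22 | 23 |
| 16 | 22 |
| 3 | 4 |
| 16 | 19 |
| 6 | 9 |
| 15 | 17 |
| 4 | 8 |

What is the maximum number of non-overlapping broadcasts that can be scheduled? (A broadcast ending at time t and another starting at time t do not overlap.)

5

Order by finish time; keep every interval that doesn't clash with the previous kept one.
By end time: (0,2), (3,4), (4,8), (6,9), (15,17), (16,19), (16,22), (22,23).
Pick (0,2); next start ≥ 2 → (3,4); next start ≥ 4 → (4,8); next start ≥ 8 → (15,17); next start ≥ 17 → (22,23).
Selected 5 broadcasts.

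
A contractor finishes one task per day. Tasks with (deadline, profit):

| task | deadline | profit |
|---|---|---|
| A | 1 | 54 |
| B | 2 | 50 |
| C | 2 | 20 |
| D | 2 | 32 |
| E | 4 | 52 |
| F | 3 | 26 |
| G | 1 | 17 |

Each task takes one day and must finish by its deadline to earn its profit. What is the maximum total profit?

182

Sort by profit descending; place each in the latest free slot ≤ its deadline.
By profit: A(d1,54), E(d4,52), B(d2,50), D(d2,32), F(d3,26), C(d2,20), G(d1,17)
A→slot 1; E→slot 4; B→slot 2; D skipped; F→slot 3; C skipped; G skipped.
Profit = 54 + 50 + 26 + 52 = 182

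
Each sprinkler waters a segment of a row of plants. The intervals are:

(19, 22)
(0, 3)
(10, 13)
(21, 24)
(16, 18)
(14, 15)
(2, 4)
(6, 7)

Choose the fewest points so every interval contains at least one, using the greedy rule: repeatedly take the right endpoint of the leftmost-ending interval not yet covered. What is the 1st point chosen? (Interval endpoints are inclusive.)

3

Process intervals by earliest right end; each time one isn't hit yet, stab at its right endpoint.
By right end: [0,3]  [2,4]  [6,7]  [10,13]  [14,15]  [16,18]  [19,22]  [21,24]
[0,3] uncovered → point at 3; [6,7] uncovered → point at 7; [10,13] uncovered → point at 13; [14,15] uncovered → point at 15; [16,18] uncovered → point at 18; [19,22] uncovered → point at 22.
Points: 3, 7, 13, 15, 18, 22 (6 total).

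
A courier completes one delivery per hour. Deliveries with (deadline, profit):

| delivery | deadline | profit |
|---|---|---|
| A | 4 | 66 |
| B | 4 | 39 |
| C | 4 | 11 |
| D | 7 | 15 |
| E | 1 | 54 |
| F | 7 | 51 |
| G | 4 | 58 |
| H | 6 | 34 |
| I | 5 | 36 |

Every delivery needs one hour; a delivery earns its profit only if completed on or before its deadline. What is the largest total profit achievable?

Sort by profit descending; place each in the latest free slot ≤ its deadline.
Profit order: A=66 G=58 E=54 F=51 B=39 I=36 H=34 D=15 C=11
Assign: A→slot 4, G→slot 3, E→slot 1, F→slot 7, B→slot 2, I→slot 5, H→slot 6, D skipped, C skipped.
Slots: [1:E] [2:B] [3:G] [4:A] [5:I] [6:H] [7:F]
Profit = 54 + 39 + 58 + 66 + 36 + 34 + 51 = 338

338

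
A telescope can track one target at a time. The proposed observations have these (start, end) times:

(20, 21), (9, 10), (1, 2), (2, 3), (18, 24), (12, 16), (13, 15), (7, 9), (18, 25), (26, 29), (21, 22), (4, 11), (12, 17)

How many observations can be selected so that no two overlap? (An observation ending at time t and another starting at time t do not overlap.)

Greedy by earliest finish: after sorting by end time, pick each interval compatible with the last pick.
Sorted by end: (1,2)  (2,3)  (7,9)  (9,10)  (4,11)  (13,15)  (12,16)  (12,17)  (20,21)  (21,22)  (18,24)  (18,25)  (26,29)
take (1,2); take (2,3); take (7,9); take (9,10); take (13,15); take (20,21); take (21,22); take (26,29).
Selected 8 observations.

8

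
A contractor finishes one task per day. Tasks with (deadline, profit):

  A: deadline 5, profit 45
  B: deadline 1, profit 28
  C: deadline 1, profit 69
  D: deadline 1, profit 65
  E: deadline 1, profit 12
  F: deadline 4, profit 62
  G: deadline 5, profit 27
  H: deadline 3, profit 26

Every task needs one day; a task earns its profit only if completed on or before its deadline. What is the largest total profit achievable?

229

Profit order: C=69 D=65 F=62 A=45 B=28 G=27 H=26 E=12
Assign: C→slot 1, D skipped, F→slot 4, A→slot 5, B skipped, G→slot 3, H→slot 2, E skipped.
Slots: [1:C] [2:H] [3:G] [4:F] [5:A]
Profit = 69 + 26 + 27 + 62 + 45 = 229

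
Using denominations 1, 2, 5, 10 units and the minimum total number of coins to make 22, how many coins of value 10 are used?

2

22 − 2×10→2 − 1×2→0
Count of 10: 2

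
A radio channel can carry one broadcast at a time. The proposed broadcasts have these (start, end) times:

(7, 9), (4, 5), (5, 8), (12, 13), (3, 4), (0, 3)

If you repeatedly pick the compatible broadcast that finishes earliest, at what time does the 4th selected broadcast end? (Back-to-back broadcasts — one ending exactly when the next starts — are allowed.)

8

Greedy by earliest finish: after sorting by end time, pick each interval compatible with the last pick.
Sorted by end: (0,3)  (3,4)  (4,5)  (5,8)  (7,9)  (12,13)
take (0,3); take (3,4); take (4,5); take (5,8); take (12,13).
Selected: (0,3) (3,4) (4,5) (5,8) (12,13)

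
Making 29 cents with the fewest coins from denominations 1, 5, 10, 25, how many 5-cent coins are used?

0

29 = 1×25 + 4×1
Count of 5: 0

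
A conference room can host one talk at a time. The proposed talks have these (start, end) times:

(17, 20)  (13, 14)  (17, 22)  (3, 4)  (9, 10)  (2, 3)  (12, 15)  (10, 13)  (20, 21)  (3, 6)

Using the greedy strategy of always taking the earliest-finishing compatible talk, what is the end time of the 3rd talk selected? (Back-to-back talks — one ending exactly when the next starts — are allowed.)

10

By end time: (2,3), (3,4), (3,6), (9,10), (10,13), (13,14), (12,15), (17,20), (20,21), (17,22).
Pick (2,3); next start ≥ 3 → (3,4); next start ≥ 4 → (9,10); next start ≥ 10 → (10,13); next start ≥ 13 → (13,14); next start ≥ 14 → (17,20); next start ≥ 20 → (20,21).
Selected: (2,3) (3,4) (9,10) (10,13) (13,14) (17,20) (20,21)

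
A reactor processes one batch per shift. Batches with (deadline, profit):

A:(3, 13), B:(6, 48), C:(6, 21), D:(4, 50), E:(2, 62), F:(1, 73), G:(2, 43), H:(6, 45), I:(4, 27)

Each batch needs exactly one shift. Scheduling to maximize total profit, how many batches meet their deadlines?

Take jobs in profit order; each goes to the latest open slot no later than its deadline.
Profit order: F=73 E=62 D=50 B=48 H=45 G=43 I=27 C=21 A=13
Assign: F→slot 1, E→slot 2, D→slot 4, B→slot 6, H→slot 5, G skipped, I→slot 3, C skipped, A skipped.
Slots: [1:F] [2:E] [3:I] [4:D] [5:H] [6:B]
6 of 9 scheduled.

6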